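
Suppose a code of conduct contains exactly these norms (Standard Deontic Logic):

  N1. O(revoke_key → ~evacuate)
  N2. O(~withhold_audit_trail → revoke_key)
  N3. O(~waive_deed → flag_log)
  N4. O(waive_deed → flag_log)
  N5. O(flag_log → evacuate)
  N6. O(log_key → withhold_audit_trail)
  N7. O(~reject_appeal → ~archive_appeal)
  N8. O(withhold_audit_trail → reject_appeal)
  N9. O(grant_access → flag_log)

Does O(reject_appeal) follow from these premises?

Yes

Premises 4 and 3 cover both cases: O(waive_deed → flag_log) and O(~waive_deed → flag_log). Since waive_deed ∨ ~waive_deed is a tautology, O(flag_log) follows.
From O(flag_log) and premise 5, O(flag_log → evacuate), we obtain O(evacuate).
Premise 1, O(revoke_key → ~evacuate), contraposes to O(evacuate → ~revoke_key); with O(evacuate) we get O(~revoke_key).
Premise 2, O(~withhold_audit_trail → revoke_key), contraposes to O(~revoke_key → withhold_audit_trail); with O(~revoke_key) we get O(withhold_audit_trail).
From O(withhold_audit_trail) and premise 8, O(withhold_audit_trail → reject_appeal), we obtain O(reject_appeal).
Premises 6, 7, 9 do not contribute to this derivation.
So O(reject_appeal) follows.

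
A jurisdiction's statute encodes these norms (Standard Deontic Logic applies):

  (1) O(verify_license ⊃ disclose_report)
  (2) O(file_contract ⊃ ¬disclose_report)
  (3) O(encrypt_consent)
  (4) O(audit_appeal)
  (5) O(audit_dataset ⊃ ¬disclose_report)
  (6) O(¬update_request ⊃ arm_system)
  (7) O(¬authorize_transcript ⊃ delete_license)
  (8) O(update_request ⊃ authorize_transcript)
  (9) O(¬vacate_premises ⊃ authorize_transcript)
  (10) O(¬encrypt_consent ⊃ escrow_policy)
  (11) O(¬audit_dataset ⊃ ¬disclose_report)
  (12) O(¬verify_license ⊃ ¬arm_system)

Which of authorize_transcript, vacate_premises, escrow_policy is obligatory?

authorize_transcript

By case analysis on audit_dataset: premise 5 gives O(audit_dataset ⊃ ¬disclose_report) and premise 11 gives O(¬audit_dataset ⊃ ¬disclose_report), so O(¬disclose_report) either way.
Premise 1 is O(verify_license ⊃ disclose_report); contrapositively O(¬disclose_report ⊃ ¬verify_license). Since O(¬disclose_report) holds, K gives O(¬verify_license).
With premise 12, O(¬verify_license ⊃ ¬arm_system), the K-axiom yields O(¬arm_system).
Premise 6, O(¬update_request ⊃ arm_system), contraposes to O(¬arm_system ⊃ update_request); with O(¬arm_system) we get O(update_request).
Premise 8 is O(update_request ⊃ authorize_transcript); since O(update_request), deontic closure gives O(authorize_transcript).
So O(authorize_transcript) holds — authorize_transcript is obligatory. None of the other listed options is made obligatory by any chain of premises.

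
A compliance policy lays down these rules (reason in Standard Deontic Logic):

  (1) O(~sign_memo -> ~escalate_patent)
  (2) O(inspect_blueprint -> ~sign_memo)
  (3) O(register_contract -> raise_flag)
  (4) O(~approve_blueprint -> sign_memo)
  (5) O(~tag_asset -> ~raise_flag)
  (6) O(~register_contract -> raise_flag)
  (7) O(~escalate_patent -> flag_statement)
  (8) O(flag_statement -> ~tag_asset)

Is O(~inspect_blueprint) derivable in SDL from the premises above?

Premises 6 and 3 cover both cases: O(~register_contract -> raise_flag) and O(register_contract -> raise_flag). Since ~register_contract ∨ register_contract is a tautology, O(raise_flag) follows.
Premise 5 is O(~tag_asset -> ~raise_flag); contrapositively O(raise_flag -> tag_asset). Since O(raise_flag) holds, K gives O(tag_asset).
Premise 8 is O(flag_statement -> ~tag_asset); contrapositively O(tag_asset -> ~flag_statement). Since O(tag_asset) holds, K gives O(~flag_statement).
The contrapositive of premise 7 (O(~escalate_patent -> flag_statement)) is O(~flag_statement -> escalate_patent), and O(~flag_statement) is already established, so O(escalate_patent).
Premise 1, O(~sign_memo -> ~escalate_patent), contraposes to O(escalate_patent -> sign_memo); with O(escalate_patent) we get O(sign_memo).
The contrapositive of premise 2 (O(inspect_blueprint -> ~sign_memo)) is O(sign_memo -> ~inspect_blueprint), and O(sign_memo) is already established, so O(~inspect_blueprint).
Premise 4 does not contribute to this derivation.
So O(~inspect_blueprint) follows.

Yes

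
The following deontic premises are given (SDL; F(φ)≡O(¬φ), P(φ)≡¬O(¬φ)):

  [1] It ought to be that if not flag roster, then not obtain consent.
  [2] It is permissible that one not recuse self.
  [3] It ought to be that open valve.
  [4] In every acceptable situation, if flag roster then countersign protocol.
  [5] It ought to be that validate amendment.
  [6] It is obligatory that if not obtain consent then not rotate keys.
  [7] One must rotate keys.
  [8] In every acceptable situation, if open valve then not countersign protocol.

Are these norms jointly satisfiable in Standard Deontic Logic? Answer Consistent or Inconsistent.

Inconsistent

Premise 3 gives O(open_valve).
Premise 8 is O(open_valve → ¬countersign_protocol); since O(open_valve), deontic closure gives O(¬countersign_protocol).
The contrapositive of premise 4 (O(flag_roster → countersign_protocol)) is O(¬countersign_protocol → ¬flag_roster), and O(¬countersign_protocol) is already established, so O(¬flag_roster).
Premise 1 is O(¬flag_roster → ¬obtain_consent); since O(¬flag_roster), deontic closure gives O(¬obtain_consent).
With premise 6, O(¬obtain_consent → ¬rotate_keys), the K-axiom yields O(¬rotate_keys).
But premise 7 directly asserts O(rotate_keys).
We now have both O(¬rotate_keys) and O(rotate_keys) — rotate_keys is simultaneously obligatory and forbidden, violating the D-axiom.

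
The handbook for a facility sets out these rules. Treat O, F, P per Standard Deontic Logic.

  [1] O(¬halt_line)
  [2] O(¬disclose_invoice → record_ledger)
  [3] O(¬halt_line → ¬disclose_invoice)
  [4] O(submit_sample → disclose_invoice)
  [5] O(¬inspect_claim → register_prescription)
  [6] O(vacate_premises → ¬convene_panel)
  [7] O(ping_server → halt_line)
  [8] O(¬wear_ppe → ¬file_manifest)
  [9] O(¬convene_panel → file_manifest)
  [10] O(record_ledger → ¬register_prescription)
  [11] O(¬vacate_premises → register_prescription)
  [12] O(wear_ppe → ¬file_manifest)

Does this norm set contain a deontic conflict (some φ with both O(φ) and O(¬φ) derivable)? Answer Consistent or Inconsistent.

Premises 12 and 8 are O(wear_ppe → ¬file_manifest) and O(¬wear_ppe → ¬file_manifest); every ideal world satisfies wear_ppe or ¬wear_ppe, so in either case ¬file_manifest holds — hence O(¬file_manifest).
Premise 9, O(¬convene_panel → file_manifest), contraposes to O(¬file_manifest → convene_panel); with O(¬file_manifest) we get O(convene_panel).
The contrapositive of premise 6 (O(vacate_premises → ¬convene_panel)) is O(convene_panel → ¬vacate_premises), and O(convene_panel) is already established, so O(¬vacate_premises).
Applying K to premise 11 (O(¬vacate_premises → register_prescription)) and O(¬vacate_premises) yields O(register_prescription).
Premise 10, O(record_ledger → ¬register_prescription), contraposes to O(register_prescription → ¬record_ledger); with O(register_prescription) we get O(¬record_ledger).
Premise 2 is O(¬disclose_invoice → record_ledger); contrapositively O(¬record_ledger → disclose_invoice). Since O(¬record_ledger) holds, K gives O(disclose_invoice).
The contrapositive of premise 3 (O(¬halt_line → ¬disclose_invoice)) is O(disclose_invoice → halt_line), and O(disclose_invoice) is already established, so O(halt_line).
But premise 1 directly asserts O(¬halt_line).
We now have both O(halt_line) and O(¬halt_line) — halt_line is simultaneously obligatory and forbidden, violating the D-axiom.

Inconsistent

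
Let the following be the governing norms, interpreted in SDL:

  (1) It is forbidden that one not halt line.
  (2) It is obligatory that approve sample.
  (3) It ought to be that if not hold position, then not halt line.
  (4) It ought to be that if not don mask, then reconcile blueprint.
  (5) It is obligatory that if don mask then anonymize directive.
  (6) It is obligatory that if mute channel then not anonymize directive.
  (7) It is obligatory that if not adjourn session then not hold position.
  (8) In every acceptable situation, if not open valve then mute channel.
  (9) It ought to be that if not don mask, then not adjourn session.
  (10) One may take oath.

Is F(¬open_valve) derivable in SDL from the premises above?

Yes

Premise 1, F(¬halt_line), is equivalent to O(halt_line).
The contrapositive of premise 3 (O(¬hold_position → ¬halt_line)) is O(halt_line → hold_position), and O(halt_line) is already established, so O(hold_position).
The contrapositive of premise 7 (O(¬adjourn_session → ¬hold_position)) is O(hold_position → adjourn_session), and O(hold_position) is already established, so O(adjourn_session).
Premise 9 is O(¬don_mask → ¬adjourn_session); contrapositively O(adjourn_session → don_mask). Since O(adjourn_session) holds, K gives O(don_mask).
With premise 5, O(don_mask → anonymize_directive), the K-axiom yields O(anonymize_directive).
The contrapositive of premise 6 (O(mute_channel → ¬anonymize_directive)) is O(anonymize_directive → ¬mute_channel), and O(anonymize_directive) is already established, so O(¬mute_channel).
The contrapositive of premise 8 (O(¬open_valve → mute_channel)) is O(¬mute_channel → open_valve), and O(¬mute_channel) is already established, so O(open_valve).
Premises 2, 4, 10 do not contribute to this derivation.
So O(open_valve) holds, i.e. F(¬open_valve). The claim follows.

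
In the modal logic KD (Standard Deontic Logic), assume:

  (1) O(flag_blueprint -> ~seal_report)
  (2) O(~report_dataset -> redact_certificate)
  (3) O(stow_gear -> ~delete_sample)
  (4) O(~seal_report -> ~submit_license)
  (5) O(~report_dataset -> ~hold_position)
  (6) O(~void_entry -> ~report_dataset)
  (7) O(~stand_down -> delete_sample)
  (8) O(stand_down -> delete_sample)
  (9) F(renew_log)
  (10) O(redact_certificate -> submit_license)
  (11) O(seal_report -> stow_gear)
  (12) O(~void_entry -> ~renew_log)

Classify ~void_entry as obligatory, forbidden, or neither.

Forbidden

Premises 8 and 7 cover both cases: O(stand_down -> delete_sample) and O(~stand_down -> delete_sample). Since stand_down ∨ ~stand_down is a tautology, O(delete_sample) follows.
The contrapositive of premise 3 (O(stow_gear -> ~delete_sample)) is O(delete_sample -> ~stow_gear), and O(delete_sample) is already established, so O(~stow_gear).
Premise 11, O(seal_report -> stow_gear), contraposes to O(~stow_gear -> ~seal_report); with O(~stow_gear) we get O(~seal_report).
With premise 4, O(~seal_report -> ~submit_license), the K-axiom yields O(~submit_license).
The contrapositive of premise 10 (O(redact_certificate -> submit_license)) is O(~submit_license -> ~redact_certificate), and O(~submit_license) is already established, so O(~redact_certificate).
Premise 2 is O(~report_dataset -> redact_certificate); contrapositively O(~redact_certificate -> report_dataset). Since O(~redact_certificate) holds, K gives O(report_dataset).
Premise 6, O(~void_entry -> ~report_dataset), contraposes to O(report_dataset -> void_entry); with O(report_dataset) we get O(void_entry).
Premises 1, 5, 9, 12 do not contribute to this derivation.
Thus O(void_entry), which is F(~void_entry): ~void_entry is forbidden.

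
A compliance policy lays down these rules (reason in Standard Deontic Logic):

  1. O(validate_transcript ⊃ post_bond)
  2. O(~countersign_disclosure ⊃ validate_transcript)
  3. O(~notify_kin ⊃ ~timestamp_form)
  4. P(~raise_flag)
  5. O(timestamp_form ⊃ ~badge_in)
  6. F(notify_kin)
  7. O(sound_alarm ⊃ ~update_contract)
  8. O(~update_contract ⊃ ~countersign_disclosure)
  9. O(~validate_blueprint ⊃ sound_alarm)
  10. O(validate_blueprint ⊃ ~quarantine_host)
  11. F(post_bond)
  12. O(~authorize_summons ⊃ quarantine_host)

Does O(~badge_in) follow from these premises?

Premise 5 is O(timestamp_form ⊃ ~badge_in), but O(timestamp_form) is not derivable from the premises, so it does not yield O(~badge_in).
No other premise forces O(~badge_in). An ideal world satisfying every premise can still have ~badge_in false, so O(~badge_in) is not derivable.

No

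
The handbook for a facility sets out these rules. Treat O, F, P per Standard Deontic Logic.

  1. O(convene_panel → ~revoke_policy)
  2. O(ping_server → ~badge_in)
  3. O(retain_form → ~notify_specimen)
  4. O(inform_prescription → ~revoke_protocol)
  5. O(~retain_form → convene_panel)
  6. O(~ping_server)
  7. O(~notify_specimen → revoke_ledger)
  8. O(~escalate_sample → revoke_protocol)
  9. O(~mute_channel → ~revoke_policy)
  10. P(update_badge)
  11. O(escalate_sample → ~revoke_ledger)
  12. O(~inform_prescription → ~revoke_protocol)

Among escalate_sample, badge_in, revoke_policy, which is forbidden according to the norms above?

revoke_policy

By case analysis on inform_prescription: premise 4 gives O(inform_prescription → ~revoke_protocol) and premise 12 gives O(~inform_prescription → ~revoke_protocol), so O(~revoke_protocol) either way.
The contrapositive of premise 8 (O(~escalate_sample → revoke_protocol)) is O(~revoke_protocol → escalate_sample), and O(~revoke_protocol) is already established, so O(escalate_sample).
From O(escalate_sample) and premise 11, O(escalate_sample → ~revoke_ledger), we obtain O(~revoke_ledger).
The contrapositive of premise 7 (O(~notify_specimen → revoke_ledger)) is O(~revoke_ledger → notify_specimen), and O(~revoke_ledger) is already established, so O(notify_specimen).
The contrapositive of premise 3 (O(retain_form → ~notify_specimen)) is O(notify_specimen → ~retain_form), and O(notify_specimen) is already established, so O(~retain_form).
Applying K to premise 5 (O(~retain_form → convene_panel)) and O(~retain_form) yields O(convene_panel).
Applying K to premise 1 (O(convene_panel → ~revoke_policy)) and O(convene_panel) yields O(~revoke_policy).
So O(~revoke_policy) holds, i.e. revoke_policy is forbidden. None of the other listed options is forbidden under the premises.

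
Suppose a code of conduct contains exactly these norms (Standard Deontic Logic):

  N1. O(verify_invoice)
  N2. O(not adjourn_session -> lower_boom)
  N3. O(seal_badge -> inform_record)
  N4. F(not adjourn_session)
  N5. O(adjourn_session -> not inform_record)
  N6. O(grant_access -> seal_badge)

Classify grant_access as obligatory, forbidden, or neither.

Forbidden

Premise 4 is F(not adjourn_session), i.e. O(adjourn_session).
With premise 5, O(adjourn_session -> not inform_record), the K-axiom yields O(not inform_record).
Premise 3 is O(seal_badge -> inform_record); contrapositively O(not inform_record -> not seal_badge). Since O(not inform_record) holds, K gives O(not seal_badge).
Premise 6, O(grant_access -> seal_badge), contraposes to O(not seal_badge -> not grant_access); with O(not seal_badge) we get O(not grant_access).
Premises 1, 2 do not contribute to this derivation.
Thus O(not grant_access), which is F(grant_access): grant_access is forbidden.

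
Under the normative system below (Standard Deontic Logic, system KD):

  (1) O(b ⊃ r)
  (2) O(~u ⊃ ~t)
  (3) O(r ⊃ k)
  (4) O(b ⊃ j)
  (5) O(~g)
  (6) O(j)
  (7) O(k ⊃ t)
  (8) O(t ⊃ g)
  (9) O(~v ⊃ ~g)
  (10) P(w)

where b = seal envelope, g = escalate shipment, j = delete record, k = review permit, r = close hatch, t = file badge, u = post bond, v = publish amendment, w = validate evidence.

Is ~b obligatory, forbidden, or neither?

Obligatory

Premise 5 states O(~g) outright.
Premise 8, O(t ⊃ g), contraposes to O(~g ⊃ ~t); with O(~g) we get O(~t).
The contrapositive of premise 7 (O(k ⊃ t)) is O(~t ⊃ ~k), and O(~t) is already established, so O(~k).
Premise 3, O(r ⊃ k), contraposes to O(~k ⊃ ~r); with O(~k) we get O(~r).
Premise 1, O(b ⊃ r), contraposes to O(~r ⊃ ~b); with O(~r) we get O(~b).
Premises 2, 4, 6, 9, 10 do not contribute to this derivation.
Hence ~b is obligatory.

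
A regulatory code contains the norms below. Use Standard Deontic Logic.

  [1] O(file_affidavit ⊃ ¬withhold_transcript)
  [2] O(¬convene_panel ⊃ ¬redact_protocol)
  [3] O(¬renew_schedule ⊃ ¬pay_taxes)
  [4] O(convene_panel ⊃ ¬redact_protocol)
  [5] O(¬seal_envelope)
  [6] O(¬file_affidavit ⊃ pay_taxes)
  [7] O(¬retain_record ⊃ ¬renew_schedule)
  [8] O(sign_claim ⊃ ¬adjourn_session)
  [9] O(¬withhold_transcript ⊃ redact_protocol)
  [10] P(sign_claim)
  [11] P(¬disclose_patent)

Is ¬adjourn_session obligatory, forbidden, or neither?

Neither

Premise 8 is O(sign_claim ⊃ ¬adjourn_session), but O(sign_claim) is not derivable from the premises (the permission P(sign_claim) asserts only ¬O(¬sign_claim), not O(sign_claim)), so it does not yield O(¬adjourn_session).
No premise or chain of K-axiom applications forces O(¬adjourn_session), and none forces O(adjourn_session). So ¬adjourn_session is neither obligatory nor forbidden under these norms.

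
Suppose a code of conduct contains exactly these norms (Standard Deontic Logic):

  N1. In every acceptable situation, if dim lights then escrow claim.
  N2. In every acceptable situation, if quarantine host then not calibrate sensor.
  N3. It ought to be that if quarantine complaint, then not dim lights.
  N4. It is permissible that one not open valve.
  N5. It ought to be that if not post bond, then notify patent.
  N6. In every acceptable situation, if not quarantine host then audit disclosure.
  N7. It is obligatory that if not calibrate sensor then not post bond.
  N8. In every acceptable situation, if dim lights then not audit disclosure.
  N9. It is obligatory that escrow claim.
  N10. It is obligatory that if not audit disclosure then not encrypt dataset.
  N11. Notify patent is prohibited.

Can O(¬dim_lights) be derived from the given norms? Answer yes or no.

Premise 11 is F(notify_patent), i.e. O(¬notify_patent).
Premise 5, O(¬post_bond → notify_patent), contraposes to O(¬notify_patent → post_bond); with O(¬notify_patent) we get O(post_bond).
The contrapositive of premise 7 (O(¬calibrate_sensor → ¬post_bond)) is O(post_bond → calibrate_sensor), and O(post_bond) is already established, so O(calibrate_sensor).
Premise 2, O(quarantine_host → ¬calibrate_sensor), contraposes to O(calibrate_sensor → ¬quarantine_host); with O(calibrate_sensor) we get O(¬quarantine_host).
From O(¬quarantine_host) and premise 6, O(¬quarantine_host → audit_disclosure), we obtain O(audit_disclosure).
Premise 8, O(dim_lights → ¬audit_disclosure), contraposes to O(audit_disclosure → ¬dim_lights); with O(audit_disclosure) we get O(¬dim_lights).
Premises 1, 3, 4, 9, 10 do not contribute to this derivation.
So O(¬dim_lights) follows.

Yes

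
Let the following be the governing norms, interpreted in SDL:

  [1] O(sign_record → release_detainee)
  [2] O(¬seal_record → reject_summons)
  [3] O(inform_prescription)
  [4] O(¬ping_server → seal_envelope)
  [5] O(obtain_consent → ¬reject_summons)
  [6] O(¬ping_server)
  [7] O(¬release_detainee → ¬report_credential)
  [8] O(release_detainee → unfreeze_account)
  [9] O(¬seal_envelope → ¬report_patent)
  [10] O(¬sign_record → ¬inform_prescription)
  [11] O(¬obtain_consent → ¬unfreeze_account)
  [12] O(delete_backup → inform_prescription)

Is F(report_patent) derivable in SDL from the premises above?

No

Premise 9 is O(¬seal_envelope → ¬report_patent), but O(¬seal_envelope) is not derivable from the premises, so it does not yield O(¬report_patent).
No other premise forces O(¬report_patent). An ideal world satisfying every premise can still have report_patent true, so F(report_patent) is not derivable.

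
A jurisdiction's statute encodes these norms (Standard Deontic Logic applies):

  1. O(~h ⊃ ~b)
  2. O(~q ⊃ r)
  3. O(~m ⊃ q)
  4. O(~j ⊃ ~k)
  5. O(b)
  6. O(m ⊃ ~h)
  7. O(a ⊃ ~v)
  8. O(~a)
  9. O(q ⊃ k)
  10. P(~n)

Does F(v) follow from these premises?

Premise 7 is O(a ⊃ ~v), but O(a) is not derivable from the premises, so it does not yield O(~v).
No other premise forces O(~v). An ideal world satisfying every premise can still have v true, so F(v) is not derivable.

No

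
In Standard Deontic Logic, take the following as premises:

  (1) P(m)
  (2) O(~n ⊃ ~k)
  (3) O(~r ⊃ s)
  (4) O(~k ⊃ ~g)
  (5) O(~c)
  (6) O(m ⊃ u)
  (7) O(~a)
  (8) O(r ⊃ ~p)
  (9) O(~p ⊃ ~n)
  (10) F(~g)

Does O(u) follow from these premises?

Premise 6 is O(m ⊃ u), but O(m) is not derivable from the premises (the permission P(m) asserts only ~O(~m), not O(m)), so it does not yield O(u).
No other premise forces O(u). An ideal world satisfying every premise can still have u false, so O(u) is not derivable.

No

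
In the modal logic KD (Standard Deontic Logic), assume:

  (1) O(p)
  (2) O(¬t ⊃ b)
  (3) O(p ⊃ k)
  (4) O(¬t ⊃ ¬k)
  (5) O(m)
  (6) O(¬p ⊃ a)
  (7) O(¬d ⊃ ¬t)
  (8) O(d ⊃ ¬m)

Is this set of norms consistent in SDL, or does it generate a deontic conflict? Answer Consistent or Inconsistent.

Inconsistent

Premise 1 gives O(p).
Premise 3 is O(p ⊃ k); since O(p), deontic closure gives O(k).
The contrapositive of premise 4 (O(¬t ⊃ ¬k)) is O(k ⊃ t), and O(k) is already established, so O(t).
Premise 7 is O(¬d ⊃ ¬t); contrapositively O(t ⊃ d). Since O(t) holds, K gives O(d).
Premise 8 is O(d ⊃ ¬m); since O(d), deontic closure gives O(¬m).
But premise 5 directly asserts O(m).
We now have both O(¬m) and O(m) — m is simultaneously obligatory and forbidden, violating the D-axiom.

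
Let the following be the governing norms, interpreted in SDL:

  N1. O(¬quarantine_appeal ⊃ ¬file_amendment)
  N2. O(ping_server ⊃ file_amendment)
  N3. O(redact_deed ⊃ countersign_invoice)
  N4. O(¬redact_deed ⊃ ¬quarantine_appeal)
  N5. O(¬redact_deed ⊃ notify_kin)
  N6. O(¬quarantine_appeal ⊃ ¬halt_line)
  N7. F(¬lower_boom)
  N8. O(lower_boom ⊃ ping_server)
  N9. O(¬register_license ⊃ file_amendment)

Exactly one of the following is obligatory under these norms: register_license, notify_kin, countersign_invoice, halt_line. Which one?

countersign_invoice

F(¬lower_boom) at premise 7 means O(lower_boom).
Applying K to premise 8 (O(lower_boom ⊃ ping_server)) and O(lower_boom) yields O(ping_server).
With premise 2, O(ping_server ⊃ file_amendment), the K-axiom yields O(file_amendment).
The contrapositive of premise 1 (O(¬quarantine_appeal ⊃ ¬file_amendment)) is O(file_amendment ⊃ quarantine_appeal), and O(file_amendment) is already established, so O(quarantine_appeal).
Premise 4 is O(¬redact_deed ⊃ ¬quarantine_appeal); contrapositively O(quarantine_appeal ⊃ redact_deed). Since O(quarantine_appeal) holds, K gives O(redact_deed).
Applying K to premise 3 (O(redact_deed ⊃ countersign_invoice)) and O(redact_deed) yields O(countersign_invoice).
So O(countersign_invoice) holds — countersign_invoice is obligatory. None of the other listed options is made obligatory by any chain of premises.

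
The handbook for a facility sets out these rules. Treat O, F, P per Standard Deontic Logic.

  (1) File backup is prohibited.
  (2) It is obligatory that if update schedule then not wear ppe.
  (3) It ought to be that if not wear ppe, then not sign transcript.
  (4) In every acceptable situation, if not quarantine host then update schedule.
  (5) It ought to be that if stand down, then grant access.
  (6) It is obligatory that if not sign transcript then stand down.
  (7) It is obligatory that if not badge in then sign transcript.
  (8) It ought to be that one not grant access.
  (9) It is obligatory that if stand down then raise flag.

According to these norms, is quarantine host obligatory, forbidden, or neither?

Premise 8 states O(¬grant_access) outright.
Premise 5, O(stand_down → grant_access), contraposes to O(¬grant_access → ¬stand_down); with O(¬grant_access) we get O(¬stand_down).
Premise 6 is O(¬sign_transcript → stand_down); contrapositively O(¬stand_down → sign_transcript). Since O(¬stand_down) holds, K gives O(sign_transcript).
Premise 3, O(¬wear_ppe → ¬sign_transcript), contraposes to O(sign_transcript → wear_ppe); with O(sign_transcript) we get O(wear_ppe).
The contrapositive of premise 2 (O(update_schedule → ¬wear_ppe)) is O(wear_ppe → ¬update_schedule), and O(wear_ppe) is already established, so O(¬update_schedule).
The contrapositive of premise 4 (O(¬quarantine_host → update_schedule)) is O(¬update_schedule → quarantine_host), and O(¬update_schedule) is already established, so O(quarantine_host).
Premises 1, 7, 9 do not contribute to this derivation.
Hence quarantine_host is obligatory.

Obligatory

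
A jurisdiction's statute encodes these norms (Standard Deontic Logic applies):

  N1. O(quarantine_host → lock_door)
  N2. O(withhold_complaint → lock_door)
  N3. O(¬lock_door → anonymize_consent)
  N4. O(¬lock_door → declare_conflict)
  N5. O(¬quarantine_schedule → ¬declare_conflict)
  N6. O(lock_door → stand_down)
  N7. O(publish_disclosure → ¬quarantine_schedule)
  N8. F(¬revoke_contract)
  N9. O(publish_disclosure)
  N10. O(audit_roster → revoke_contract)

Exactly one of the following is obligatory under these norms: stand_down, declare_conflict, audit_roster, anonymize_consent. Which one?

stand_down

From premise 9 we have O(publish_disclosure).
From O(publish_disclosure) and premise 7, O(publish_disclosure → ¬quarantine_schedule), we obtain O(¬quarantine_schedule).
From O(¬quarantine_schedule) and premise 5, O(¬quarantine_schedule → ¬declare_conflict), we obtain O(¬declare_conflict).
Premise 4 is O(¬lock_door → declare_conflict); contrapositively O(¬declare_conflict → lock_door). Since O(¬declare_conflict) holds, K gives O(lock_door).
From O(lock_door) and premise 6, O(lock_door → stand_down), we obtain O(stand_down).
So O(stand_down) holds — stand_down is obligatory. None of the other listed options is made obligatory by any chain of premises.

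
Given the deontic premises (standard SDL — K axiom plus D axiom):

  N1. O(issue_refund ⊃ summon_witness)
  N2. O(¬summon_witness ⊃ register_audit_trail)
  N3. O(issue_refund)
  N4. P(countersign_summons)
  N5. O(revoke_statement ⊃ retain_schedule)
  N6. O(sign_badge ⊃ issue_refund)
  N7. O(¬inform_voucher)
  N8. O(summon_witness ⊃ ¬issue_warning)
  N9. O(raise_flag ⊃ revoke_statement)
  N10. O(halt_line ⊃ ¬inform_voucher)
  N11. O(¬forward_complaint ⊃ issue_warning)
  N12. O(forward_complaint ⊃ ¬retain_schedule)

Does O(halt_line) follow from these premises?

Premise 10 is O(halt_line ⊃ ¬inform_voucher); even if O(¬inform_voucher) held, inferring O(halt_line) would be affirming the consequent — invalid.
No other premise forces O(halt_line). An ideal world satisfying every premise can still have halt_line false, so O(halt_line) is not derivable.

No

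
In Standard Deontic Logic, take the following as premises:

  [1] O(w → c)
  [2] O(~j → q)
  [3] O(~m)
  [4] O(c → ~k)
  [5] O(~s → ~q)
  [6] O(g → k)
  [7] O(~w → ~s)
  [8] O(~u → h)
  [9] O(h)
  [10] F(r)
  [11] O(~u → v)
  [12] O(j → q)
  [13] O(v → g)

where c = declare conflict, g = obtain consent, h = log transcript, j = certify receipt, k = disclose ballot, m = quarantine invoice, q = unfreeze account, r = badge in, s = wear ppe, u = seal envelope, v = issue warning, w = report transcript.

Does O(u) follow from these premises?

Yes

Premises 12 and 2 cover both cases: O(j → q) and O(~j → q). Since j ∨ ~j is a tautology, O(q) follows.
Premise 5 is O(~s → ~q); contrapositively O(q → s). Since O(q) holds, K gives O(s).
Premise 7 is O(~w → ~s); contrapositively O(s → w). Since O(s) holds, K gives O(w).
From O(w) and premise 1, O(w → c), we obtain O(c).
Applying K to premise 4 (O(c → ~k)) and O(c) yields O(~k).
Premise 6 is O(g → k); contrapositively O(~k → ~g). Since O(~k) holds, K gives O(~g).
Premise 13 is O(v → g); contrapositively O(~g → ~v). Since O(~g) holds, K gives O(~v).
Premise 11, O(~u → v), contraposes to O(~v → u); with O(~v) we get O(u).
Premises 3, 8, 9, 10 do not contribute to this derivation.
So O(u) follows.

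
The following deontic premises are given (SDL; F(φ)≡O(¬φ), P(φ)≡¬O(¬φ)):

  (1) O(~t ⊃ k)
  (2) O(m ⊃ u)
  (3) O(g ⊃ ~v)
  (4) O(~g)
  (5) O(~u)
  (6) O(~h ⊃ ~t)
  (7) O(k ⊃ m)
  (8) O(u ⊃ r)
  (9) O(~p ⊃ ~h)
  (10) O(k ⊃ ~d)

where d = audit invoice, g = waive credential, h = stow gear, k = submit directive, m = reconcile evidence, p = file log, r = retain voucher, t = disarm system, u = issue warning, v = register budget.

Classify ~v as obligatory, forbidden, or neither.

Neither

Premise 3 is O(g ⊃ ~v), but O(g) is not derivable from the premises, so it does not yield O(~v).
No premise or chain of K-axiom applications forces O(~v), and none forces O(v). So ~v is neither obligatory nor forbidden under these norms.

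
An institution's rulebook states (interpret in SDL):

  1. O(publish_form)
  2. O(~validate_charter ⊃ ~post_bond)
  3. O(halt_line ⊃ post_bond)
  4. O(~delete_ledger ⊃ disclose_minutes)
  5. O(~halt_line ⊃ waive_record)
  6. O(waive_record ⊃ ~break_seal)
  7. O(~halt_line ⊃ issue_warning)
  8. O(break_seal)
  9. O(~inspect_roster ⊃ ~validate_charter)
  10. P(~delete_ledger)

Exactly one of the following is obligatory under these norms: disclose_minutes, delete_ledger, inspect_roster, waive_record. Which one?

Premise 8 states O(break_seal) outright.
The contrapositive of premise 6 (O(waive_record ⊃ ~break_seal)) is O(break_seal ⊃ ~waive_record), and O(break_seal) is already established, so O(~waive_record).
Premise 5, O(~halt_line ⊃ waive_record), contraposes to O(~waive_record ⊃ halt_line); with O(~waive_record) we get O(halt_line).
Premise 3 is O(halt_line ⊃ post_bond); since O(halt_line), deontic closure gives O(post_bond).
The contrapositive of premise 2 (O(~validate_charter ⊃ ~post_bond)) is O(post_bond ⊃ validate_charter), and O(post_bond) is already established, so O(validate_charter).
Premise 9, O(~inspect_roster ⊃ ~validate_charter), contraposes to O(validate_charter ⊃ inspect_roster); with O(validate_charter) we get O(inspect_roster).
So O(inspect_roster) holds — inspect_roster is obligatory. None of the other listed options is made obligatory by any chain of premises.

inspect_roster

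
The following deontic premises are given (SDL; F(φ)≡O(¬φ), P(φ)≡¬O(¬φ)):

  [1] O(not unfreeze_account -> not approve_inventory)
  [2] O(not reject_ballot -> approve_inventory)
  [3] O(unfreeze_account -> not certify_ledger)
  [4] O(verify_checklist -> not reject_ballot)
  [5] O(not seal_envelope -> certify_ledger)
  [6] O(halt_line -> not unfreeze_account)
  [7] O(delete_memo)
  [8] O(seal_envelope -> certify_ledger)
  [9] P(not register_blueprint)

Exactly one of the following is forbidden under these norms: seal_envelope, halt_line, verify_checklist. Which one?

By case analysis on seal_envelope: premise 8 gives O(seal_envelope -> certify_ledger) and premise 5 gives O(not seal_envelope -> certify_ledger), so O(certify_ledger) either way.
The contrapositive of premise 3 (O(unfreeze_account -> not certify_ledger)) is O(certify_ledger -> not unfreeze_account), and O(certify_ledger) is already established, so O(not unfreeze_account).
Applying K to premise 1 (O(not unfreeze_account -> not approve_inventory)) and O(not unfreeze_account) yields O(not approve_inventory).
Premise 2 is O(not reject_ballot -> approve_inventory); contrapositively O(not approve_inventory -> reject_ballot). Since O(not approve_inventory) holds, K gives O(reject_ballot).
The contrapositive of premise 4 (O(verify_checklist -> not reject_ballot)) is O(reject_ballot -> not verify_checklist), and O(reject_ballot) is already established, so O(not verify_checklist).
So O(not verify_checklist) holds, i.e. verify_checklist is forbidden. None of the other listed options is forbidden under the premises.

verify_checklist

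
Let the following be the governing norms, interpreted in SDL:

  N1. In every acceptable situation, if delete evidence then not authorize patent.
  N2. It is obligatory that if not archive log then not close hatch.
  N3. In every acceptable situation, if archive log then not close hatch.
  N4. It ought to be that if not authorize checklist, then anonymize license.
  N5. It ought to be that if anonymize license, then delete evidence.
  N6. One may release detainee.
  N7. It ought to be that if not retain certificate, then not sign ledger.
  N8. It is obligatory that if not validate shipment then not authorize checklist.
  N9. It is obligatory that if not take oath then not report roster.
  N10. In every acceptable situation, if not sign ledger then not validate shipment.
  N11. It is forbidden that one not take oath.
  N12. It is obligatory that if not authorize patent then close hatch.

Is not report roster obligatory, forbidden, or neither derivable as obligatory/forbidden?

Neither

Premise 9 is O(¬take_oath → ¬report_roster), but O(¬take_oath) is not derivable from the premises, so it does not yield O(¬report_roster).
No premise or chain of K-axiom applications forces O(¬report_roster), and none forces O(report_roster). So ¬report_roster is neither obligatory nor forbidden under these norms.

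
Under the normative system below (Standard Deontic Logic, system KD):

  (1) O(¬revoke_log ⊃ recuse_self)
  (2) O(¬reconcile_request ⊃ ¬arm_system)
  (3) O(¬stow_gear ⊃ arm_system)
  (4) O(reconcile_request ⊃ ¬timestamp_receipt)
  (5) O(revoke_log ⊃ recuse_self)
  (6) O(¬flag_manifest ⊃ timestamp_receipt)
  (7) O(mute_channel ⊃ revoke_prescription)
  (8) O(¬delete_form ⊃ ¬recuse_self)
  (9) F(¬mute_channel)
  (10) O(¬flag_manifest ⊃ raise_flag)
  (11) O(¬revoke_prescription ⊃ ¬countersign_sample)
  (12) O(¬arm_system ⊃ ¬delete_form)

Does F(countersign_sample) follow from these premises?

No

Premise 11 is O(¬revoke_prescription ⊃ ¬countersign_sample), but O(¬revoke_prescription) is not derivable from the premises, so it does not yield O(¬countersign_sample).
No other premise forces O(¬countersign_sample). An ideal world satisfying every premise can still have countersign_sample true, so F(countersign_sample) is not derivable.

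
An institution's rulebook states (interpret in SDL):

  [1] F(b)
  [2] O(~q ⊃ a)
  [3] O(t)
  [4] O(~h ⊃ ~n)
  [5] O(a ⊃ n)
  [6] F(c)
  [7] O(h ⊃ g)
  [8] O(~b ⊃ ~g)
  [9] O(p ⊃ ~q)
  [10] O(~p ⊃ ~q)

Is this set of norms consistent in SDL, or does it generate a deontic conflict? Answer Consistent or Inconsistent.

By case analysis on ~p: premise 10 gives O(~p ⊃ ~q) and premise 9 gives O(p ⊃ ~q), so O(~q) either way.
Applying K to premise 2 (O(~q ⊃ a)) and O(~q) yields O(a).
Applying K to premise 5 (O(a ⊃ n)) and O(a) yields O(n).
The contrapositive of premise 4 (O(~h ⊃ ~n)) is O(n ⊃ h), and O(n) is already established, so O(h).
Premise 7 is O(h ⊃ g); since O(h), deontic closure gives O(g).
The contrapositive of premise 8 (O(~b ⊃ ~g)) is O(g ⊃ b), and O(g) is already established, so O(b).
However, F(b) at premise 1 amounts to O(~b).
We now have both O(b) and O(~b) — b is simultaneously obligatory and forbidden, violating the D-axiom.

Inconsistent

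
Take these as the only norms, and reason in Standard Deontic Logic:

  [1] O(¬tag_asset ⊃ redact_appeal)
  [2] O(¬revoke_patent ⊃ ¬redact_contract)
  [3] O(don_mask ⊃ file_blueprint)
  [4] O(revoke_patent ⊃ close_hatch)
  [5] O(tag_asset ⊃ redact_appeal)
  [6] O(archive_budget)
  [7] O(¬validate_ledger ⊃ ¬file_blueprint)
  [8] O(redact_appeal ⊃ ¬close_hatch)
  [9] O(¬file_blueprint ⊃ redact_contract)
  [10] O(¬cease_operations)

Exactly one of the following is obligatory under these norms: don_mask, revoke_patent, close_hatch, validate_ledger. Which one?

validate_ledger

Premises 1 and 5 cover both cases: O(¬tag_asset ⊃ redact_appeal) and O(tag_asset ⊃ redact_appeal). Since ¬tag_asset ∨ tag_asset is a tautology, O(redact_appeal) follows.
With premise 8, O(redact_appeal ⊃ ¬close_hatch), the K-axiom yields O(¬close_hatch).
The contrapositive of premise 4 (O(revoke_patent ⊃ close_hatch)) is O(¬close_hatch ⊃ ¬revoke_patent), and O(¬close_hatch) is already established, so O(¬revoke_patent).
Applying K to premise 2 (O(¬revoke_patent ⊃ ¬redact_contract)) and O(¬revoke_patent) yields O(¬redact_contract).
Premise 9, O(¬file_blueprint ⊃ redact_contract), contraposes to O(¬redact_contract ⊃ file_blueprint); with O(¬redact_contract) we get O(file_blueprint).
Premise 7 is O(¬validate_ledger ⊃ ¬file_blueprint); contrapositively O(file_blueprint ⊃ validate_ledger). Since O(file_blueprint) holds, K gives O(validate_ledger).
So O(validate_ledger) holds — validate_ledger is obligatory. None of the other listed options is made obligatory by any chain of premises.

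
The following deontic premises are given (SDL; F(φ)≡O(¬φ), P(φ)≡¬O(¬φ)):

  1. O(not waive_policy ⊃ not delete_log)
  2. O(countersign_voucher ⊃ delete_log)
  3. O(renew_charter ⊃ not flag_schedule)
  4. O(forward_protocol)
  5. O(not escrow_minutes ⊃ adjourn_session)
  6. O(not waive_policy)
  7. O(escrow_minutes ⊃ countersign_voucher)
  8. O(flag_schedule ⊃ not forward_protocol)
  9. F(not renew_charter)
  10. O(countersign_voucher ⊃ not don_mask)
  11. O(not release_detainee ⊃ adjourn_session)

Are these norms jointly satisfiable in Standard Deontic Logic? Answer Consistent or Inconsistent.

Premise 8 is O(flag_schedule ⊃ not forward_protocol), but O(flag_schedule) is not derivable from the premises, so it does not yield O(not forward_protocol).
So O(not forward_protocol) is not derivable, and the apparent clash with O(forward_protocol) does not arise.
A world satisfying every obligation exists (e.g. adjourn_session=true, countersign_voucher=false, delete_log=false, don_mask=false, escrow_minutes=false, flag_schedule=false, forward_protocol=true, release_detainee=false, renew_charter=true, waive_policy=false); no atom is both obligatory and forbidden, so the set is consistent.

Consistent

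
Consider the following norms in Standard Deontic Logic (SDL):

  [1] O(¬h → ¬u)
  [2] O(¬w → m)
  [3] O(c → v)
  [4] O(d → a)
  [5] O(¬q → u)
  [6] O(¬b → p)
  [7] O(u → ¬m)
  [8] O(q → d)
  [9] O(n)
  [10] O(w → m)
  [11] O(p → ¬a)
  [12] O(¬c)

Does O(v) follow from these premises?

No

Premise 3 is O(c → v), but O(c) is not derivable from the premises, so it does not yield O(v).
No other premise forces O(v). An ideal world satisfying every premise can still have v false, so O(v) is not derivable.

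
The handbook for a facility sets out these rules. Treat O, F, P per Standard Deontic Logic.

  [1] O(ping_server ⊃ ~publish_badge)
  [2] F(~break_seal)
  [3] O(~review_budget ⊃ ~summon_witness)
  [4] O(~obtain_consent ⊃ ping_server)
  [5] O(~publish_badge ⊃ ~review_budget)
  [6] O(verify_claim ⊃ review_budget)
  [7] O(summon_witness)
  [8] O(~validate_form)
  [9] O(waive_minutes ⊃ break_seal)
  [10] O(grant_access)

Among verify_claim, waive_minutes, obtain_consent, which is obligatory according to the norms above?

Premise 7 states O(summon_witness) outright.
Premise 3, O(~review_budget ⊃ ~summon_witness), contraposes to O(summon_witness ⊃ review_budget); with O(summon_witness) we get O(review_budget).
Premise 5, O(~publish_badge ⊃ ~review_budget), contraposes to O(review_budget ⊃ publish_badge); with O(review_budget) we get O(publish_badge).
Premise 1 is O(ping_server ⊃ ~publish_badge); contrapositively O(publish_badge ⊃ ~ping_server). Since O(publish_badge) holds, K gives O(~ping_server).
The contrapositive of premise 4 (O(~obtain_consent ⊃ ping_server)) is O(~ping_server ⊃ obtain_consent), and O(~ping_server) is already established, so O(obtain_consent).
So O(obtain_consent) holds — obtain_consent is obligatory. None of the other listed options is made obligatory by any chain of premises.

obtain_consent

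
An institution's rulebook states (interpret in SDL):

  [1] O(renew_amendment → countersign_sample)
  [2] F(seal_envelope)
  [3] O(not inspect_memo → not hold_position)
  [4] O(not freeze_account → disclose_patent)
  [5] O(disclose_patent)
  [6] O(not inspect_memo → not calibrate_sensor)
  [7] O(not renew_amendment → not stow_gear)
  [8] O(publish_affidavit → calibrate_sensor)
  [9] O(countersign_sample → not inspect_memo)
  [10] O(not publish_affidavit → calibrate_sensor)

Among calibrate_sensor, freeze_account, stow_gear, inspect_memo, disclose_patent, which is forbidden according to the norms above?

Premises 8 and 10 cover both cases: O(publish_affidavit → calibrate_sensor) and O(not publish_affidavit → calibrate_sensor). Since publish_affidavit ∨ not publish_affidavit is a tautology, O(calibrate_sensor) follows.
The contrapositive of premise 6 (O(not inspect_memo → not calibrate_sensor)) is O(calibrate_sensor → inspect_memo), and O(calibrate_sensor) is already established, so O(inspect_memo).
Premise 9, O(countersign_sample → not inspect_memo), contraposes to O(inspect_memo → not countersign_sample); with O(inspect_memo) we get O(not countersign_sample).
Premise 1 is O(renew_amendment → countersign_sample); contrapositively O(not countersign_sample → not renew_amendment). Since O(not countersign_sample) holds, K gives O(not renew_amendment).
From O(not renew_amendment) and premise 7, O(not renew_amendment → not stow_gear), we obtain O(not stow_gear).
So O(not stow_gear) holds, i.e. stow_gear is forbidden. None of the other listed options is forbidden under the premises.

stow_gear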